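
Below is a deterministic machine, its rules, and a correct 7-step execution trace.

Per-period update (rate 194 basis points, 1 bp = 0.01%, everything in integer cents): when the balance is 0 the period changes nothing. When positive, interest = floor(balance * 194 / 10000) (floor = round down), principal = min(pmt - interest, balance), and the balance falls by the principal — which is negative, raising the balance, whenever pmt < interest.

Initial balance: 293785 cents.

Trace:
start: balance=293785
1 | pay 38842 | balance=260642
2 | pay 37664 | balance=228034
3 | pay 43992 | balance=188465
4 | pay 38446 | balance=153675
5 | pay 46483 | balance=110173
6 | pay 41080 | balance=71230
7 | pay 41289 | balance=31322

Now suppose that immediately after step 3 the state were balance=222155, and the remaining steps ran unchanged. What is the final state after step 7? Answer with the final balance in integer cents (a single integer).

state after step 3 := balance=222155
4 | pay 38446 | balance=188018
5 | pay 46483 | balance=145182
6 | pay 41080 | balance=106918
7 | pay 41289 | balance=67703

67703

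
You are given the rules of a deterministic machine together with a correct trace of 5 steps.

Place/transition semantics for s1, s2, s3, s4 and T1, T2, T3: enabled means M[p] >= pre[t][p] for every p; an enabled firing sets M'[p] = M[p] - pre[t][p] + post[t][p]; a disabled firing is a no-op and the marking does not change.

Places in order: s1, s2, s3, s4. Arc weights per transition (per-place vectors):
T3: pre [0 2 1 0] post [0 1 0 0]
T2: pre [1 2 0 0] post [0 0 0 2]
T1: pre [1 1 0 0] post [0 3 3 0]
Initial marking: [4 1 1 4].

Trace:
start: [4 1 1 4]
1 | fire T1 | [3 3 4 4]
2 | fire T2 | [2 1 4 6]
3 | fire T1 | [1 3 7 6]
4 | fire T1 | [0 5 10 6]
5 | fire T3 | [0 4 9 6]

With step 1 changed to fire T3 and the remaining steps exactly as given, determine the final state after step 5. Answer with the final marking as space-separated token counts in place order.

(re-executing from step 1 with the substitution; state before step 1: [4 1 1 4])
1 | fire T3 | [4 1 1 4]
2 | fire T2 | [4 1 1 4]
3 | fire T1 | [3 3 4 4]
4 | fire T1 | [2 5 7 4]
5 | fire T3 | [2 4 6 4]

2 4 6 4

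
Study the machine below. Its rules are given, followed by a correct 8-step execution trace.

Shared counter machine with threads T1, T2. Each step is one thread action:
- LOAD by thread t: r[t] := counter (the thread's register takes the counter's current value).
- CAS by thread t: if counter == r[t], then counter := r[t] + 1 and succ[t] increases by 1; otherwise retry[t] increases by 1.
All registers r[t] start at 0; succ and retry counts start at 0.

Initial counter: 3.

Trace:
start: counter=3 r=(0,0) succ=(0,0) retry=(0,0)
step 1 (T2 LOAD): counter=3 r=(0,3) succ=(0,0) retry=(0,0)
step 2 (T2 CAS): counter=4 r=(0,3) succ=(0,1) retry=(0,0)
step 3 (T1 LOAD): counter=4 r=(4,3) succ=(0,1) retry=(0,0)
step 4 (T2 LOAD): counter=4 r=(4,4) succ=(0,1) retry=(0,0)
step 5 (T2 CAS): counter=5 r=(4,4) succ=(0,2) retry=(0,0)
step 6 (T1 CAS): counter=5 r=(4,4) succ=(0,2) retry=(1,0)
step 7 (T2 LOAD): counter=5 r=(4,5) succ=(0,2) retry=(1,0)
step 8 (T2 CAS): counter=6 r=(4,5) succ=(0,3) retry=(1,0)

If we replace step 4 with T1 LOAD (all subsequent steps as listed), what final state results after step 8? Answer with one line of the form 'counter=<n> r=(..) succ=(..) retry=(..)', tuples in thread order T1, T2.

counter=6 r=(4,5) succ=(1,2) retry=(0,1)

(re-executing from step 4 with the substitution; state before step 4: counter=4 r=(4,3) succ=(0,1) retry=(0,0))
step 4 (T1 LOAD): counter=4 r=(4,3) succ=(0,1) retry=(0,0)
step 5 (T2 CAS): counter=4 r=(4,3) succ=(0,1) retry=(0,1)
step 6 (T1 CAS): counter=5 r=(4,3) succ=(1,1) retry=(0,1)
step 7 (T2 LOAD): counter=5 r=(4,5) succ=(1,1) retry=(0,1)
step 8 (T2 CAS): counter=6 r=(4,5) succ=(1,2) retry=(0,1)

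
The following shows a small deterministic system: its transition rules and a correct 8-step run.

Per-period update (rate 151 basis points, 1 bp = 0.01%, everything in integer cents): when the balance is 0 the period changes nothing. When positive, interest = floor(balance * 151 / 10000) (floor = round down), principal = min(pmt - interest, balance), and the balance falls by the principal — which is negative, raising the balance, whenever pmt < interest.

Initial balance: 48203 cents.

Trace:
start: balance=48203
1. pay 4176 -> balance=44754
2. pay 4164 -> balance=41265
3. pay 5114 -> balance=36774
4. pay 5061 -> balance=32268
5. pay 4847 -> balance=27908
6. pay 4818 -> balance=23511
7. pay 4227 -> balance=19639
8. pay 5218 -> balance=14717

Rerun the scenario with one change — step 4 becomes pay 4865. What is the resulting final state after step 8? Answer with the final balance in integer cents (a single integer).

14925

(re-executing from step 4 with the substitution; state before step 4: balance=36774)
4. pay 4865 -> balance=32464
5. pay 4847 -> balance=28107
6. pay 4818 -> balance=23713
7. pay 4227 -> balance=19844
8. pay 5218 -> balance=14925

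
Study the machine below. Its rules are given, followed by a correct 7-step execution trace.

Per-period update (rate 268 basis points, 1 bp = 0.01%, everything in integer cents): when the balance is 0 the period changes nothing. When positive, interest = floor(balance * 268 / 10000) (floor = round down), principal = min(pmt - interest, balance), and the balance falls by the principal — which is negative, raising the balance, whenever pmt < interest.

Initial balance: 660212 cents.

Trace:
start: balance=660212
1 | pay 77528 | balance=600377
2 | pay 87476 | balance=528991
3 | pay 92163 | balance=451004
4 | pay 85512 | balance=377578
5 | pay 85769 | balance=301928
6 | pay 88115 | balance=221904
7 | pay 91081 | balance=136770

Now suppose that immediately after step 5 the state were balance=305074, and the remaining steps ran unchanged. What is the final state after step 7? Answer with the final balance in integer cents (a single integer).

state after step 5 := balance=305074
6 | pay 88115 | balance=225134
7 | pay 91081 | balance=140086

140086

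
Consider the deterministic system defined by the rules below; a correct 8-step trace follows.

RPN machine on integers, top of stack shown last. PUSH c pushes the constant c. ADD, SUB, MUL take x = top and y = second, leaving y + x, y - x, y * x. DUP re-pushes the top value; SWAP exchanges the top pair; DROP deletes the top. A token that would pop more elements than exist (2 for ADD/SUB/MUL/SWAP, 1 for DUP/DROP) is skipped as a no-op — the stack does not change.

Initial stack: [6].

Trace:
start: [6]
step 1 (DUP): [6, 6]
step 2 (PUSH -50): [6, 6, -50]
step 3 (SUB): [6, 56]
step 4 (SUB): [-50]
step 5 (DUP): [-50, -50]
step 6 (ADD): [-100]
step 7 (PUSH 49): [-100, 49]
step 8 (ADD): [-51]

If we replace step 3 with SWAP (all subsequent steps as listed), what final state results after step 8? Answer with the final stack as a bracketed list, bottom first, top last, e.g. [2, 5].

[6, -63]

(re-executing from step 3 with the substitution; state before step 3: [6, 6, -50])
step 3 (SWAP): [6, -50, 6]
step 4 (SUB): [6, -56]
step 5 (DUP): [6, -56, -56]
step 6 (ADD): [6, -112]
step 7 (PUSH 49): [6, -112, 49]
step 8 (ADD): [6, -63]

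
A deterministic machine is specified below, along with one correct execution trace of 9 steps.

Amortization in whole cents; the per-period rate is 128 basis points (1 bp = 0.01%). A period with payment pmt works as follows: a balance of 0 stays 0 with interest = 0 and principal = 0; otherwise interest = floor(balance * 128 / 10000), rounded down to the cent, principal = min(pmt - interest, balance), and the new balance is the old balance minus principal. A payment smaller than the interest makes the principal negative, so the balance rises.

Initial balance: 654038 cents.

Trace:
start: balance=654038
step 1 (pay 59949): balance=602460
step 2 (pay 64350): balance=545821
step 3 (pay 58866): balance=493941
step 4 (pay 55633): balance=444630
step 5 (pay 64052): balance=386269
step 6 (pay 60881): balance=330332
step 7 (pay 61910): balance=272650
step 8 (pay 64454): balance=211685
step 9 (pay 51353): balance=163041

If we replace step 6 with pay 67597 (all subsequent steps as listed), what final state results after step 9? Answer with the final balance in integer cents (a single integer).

156064

(re-executing from step 6 with the substitution; state before step 6: balance=386269)
step 6 (pay 67597): balance=323616
step 7 (pay 61910): balance=265848
step 8 (pay 64454): balance=204796
step 9 (pay 51353): balance=156064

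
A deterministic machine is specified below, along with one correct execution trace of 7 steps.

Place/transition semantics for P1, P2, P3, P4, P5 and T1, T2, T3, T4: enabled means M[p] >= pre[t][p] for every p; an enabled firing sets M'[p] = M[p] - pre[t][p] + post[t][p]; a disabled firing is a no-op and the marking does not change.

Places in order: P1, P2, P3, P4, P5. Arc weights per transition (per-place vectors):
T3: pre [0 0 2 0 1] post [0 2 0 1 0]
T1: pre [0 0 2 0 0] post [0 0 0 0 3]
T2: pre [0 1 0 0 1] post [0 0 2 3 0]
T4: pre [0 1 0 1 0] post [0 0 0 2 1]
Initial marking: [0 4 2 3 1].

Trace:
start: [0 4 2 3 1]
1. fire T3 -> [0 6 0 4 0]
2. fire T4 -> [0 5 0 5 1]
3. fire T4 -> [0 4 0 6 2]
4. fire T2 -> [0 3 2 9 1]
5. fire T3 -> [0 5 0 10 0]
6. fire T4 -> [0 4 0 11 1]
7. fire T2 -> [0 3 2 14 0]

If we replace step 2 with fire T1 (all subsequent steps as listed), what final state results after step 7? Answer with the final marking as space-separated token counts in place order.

(re-executing from step 2 with the substitution; state before step 2: [0 6 0 4 0])
2. fire T1 -> [0 6 0 4 0]
3. fire T4 -> [0 5 0 5 1]
4. fire T2 -> [0 4 2 8 0]
5. fire T3 -> [0 4 2 8 0]
6. fire T4 -> [0 3 2 9 1]
7. fire T2 -> [0 2 4 12 0]

0 2 4 12 0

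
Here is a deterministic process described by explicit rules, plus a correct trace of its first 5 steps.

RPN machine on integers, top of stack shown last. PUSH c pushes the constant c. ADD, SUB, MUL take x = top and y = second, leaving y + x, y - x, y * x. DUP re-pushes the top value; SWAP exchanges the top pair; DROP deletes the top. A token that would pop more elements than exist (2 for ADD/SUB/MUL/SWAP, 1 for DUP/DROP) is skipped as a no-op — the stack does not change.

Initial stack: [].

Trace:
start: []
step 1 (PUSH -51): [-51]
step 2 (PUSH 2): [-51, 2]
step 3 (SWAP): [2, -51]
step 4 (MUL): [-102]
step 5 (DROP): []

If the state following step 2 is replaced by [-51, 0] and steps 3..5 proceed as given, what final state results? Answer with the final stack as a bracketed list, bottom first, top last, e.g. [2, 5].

[]

state after step 2 := [-51, 0]
step 3 (SWAP): [0, -51]
step 4 (MUL): [0]
step 5 (DROP): []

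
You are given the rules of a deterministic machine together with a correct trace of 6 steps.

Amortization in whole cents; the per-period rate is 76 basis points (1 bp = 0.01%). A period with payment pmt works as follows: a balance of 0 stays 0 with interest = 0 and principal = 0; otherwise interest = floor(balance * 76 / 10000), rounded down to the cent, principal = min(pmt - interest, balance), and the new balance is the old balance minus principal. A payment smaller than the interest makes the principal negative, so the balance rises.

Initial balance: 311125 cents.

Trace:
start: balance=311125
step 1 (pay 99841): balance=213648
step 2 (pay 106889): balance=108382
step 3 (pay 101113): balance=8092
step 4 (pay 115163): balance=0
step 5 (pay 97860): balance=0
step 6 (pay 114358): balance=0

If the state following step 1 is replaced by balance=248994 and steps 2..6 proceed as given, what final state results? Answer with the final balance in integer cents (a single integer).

0

state after step 1 := balance=248994
step 2 (pay 106889): balance=143997
step 3 (pay 101113): balance=43978
step 4 (pay 115163): balance=0
step 5 (pay 97860): balance=0
step 6 (pay 114358): balance=0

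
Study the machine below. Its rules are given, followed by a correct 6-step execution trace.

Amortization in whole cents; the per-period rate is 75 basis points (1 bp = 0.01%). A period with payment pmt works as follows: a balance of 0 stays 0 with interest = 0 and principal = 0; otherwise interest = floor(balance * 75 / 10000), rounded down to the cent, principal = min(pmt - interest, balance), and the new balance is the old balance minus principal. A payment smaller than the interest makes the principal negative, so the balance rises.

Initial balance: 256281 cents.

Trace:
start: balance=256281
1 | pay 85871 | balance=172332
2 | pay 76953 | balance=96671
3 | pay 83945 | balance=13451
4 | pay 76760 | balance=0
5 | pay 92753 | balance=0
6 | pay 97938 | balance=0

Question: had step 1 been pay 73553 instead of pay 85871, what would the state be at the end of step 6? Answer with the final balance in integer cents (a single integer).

0

(re-executing from step 1 with the substitution; state before step 1: balance=256281)
1 | pay 73553 | balance=184650
2 | pay 76953 | balance=109081
3 | pay 83945 | balance=25954
4 | pay 76760 | balance=0
5 | pay 92753 | balance=0
6 | pay 97938 | balance=0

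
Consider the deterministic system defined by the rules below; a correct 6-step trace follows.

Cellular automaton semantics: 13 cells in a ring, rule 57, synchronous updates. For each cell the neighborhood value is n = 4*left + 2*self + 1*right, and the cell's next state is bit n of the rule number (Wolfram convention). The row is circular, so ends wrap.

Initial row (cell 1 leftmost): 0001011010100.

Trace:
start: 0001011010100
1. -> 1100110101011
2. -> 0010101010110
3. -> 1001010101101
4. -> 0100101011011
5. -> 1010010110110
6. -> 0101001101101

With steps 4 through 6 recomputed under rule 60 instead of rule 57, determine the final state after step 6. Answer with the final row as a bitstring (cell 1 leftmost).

1000100000101

(re-executing steps 4..6 under rule 60; state before step 4: 1001010101101)
4. -> 0101111111011
5. -> 1111000000110
6. -> 1000100000101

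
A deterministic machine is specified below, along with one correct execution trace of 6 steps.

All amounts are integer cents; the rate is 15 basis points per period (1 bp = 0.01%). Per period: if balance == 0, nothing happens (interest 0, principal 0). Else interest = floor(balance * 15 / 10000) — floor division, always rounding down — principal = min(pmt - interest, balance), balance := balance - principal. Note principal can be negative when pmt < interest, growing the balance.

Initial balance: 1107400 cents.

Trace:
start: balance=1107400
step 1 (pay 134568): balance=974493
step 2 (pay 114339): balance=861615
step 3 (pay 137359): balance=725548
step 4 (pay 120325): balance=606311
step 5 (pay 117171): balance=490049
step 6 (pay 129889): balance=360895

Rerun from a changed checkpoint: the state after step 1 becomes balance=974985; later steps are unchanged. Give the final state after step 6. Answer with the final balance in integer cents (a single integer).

state after step 1 := balance=974985
step 2 (pay 114339): balance=862108
step 3 (pay 137359): balance=726042
step 4 (pay 120325): balance=606806
step 5 (pay 117171): balance=490545
step 6 (pay 129889): balance=361391

361391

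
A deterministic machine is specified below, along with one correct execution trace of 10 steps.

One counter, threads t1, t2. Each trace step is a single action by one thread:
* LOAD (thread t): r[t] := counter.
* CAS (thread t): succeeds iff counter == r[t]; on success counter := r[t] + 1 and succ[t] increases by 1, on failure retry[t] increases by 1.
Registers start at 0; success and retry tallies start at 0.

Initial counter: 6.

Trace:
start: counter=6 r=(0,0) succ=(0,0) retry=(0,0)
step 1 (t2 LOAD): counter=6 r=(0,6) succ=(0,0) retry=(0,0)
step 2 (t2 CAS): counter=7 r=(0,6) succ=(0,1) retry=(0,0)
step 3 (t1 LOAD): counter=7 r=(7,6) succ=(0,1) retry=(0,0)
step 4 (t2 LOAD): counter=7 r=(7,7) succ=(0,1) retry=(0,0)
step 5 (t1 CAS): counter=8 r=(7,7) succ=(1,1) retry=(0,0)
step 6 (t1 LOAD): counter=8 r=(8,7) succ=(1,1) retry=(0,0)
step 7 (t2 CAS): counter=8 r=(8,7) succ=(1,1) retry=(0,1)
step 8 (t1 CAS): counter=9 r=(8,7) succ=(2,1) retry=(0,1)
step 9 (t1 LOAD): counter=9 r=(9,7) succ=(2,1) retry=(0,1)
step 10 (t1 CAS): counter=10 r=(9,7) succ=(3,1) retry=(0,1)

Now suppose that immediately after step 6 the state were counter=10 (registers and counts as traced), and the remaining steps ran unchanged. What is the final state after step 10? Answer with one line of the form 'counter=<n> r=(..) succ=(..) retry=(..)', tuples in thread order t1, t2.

state after step 6 := counter=10 r=(8,7) succ=(1,1) retry=(0,0)
step 7 (t2 CAS): counter=10 r=(8,7) succ=(1,1) retry=(0,1)
step 8 (t1 CAS): counter=10 r=(8,7) succ=(1,1) retry=(1,1)
step 9 (t1 LOAD): counter=10 r=(10,7) succ=(1,1) retry=(1,1)
step 10 (t1 CAS): counter=11 r=(10,7) succ=(2,1) retry=(1,1)

counter=11 r=(10,7) succ=(2,1) retry=(1,1)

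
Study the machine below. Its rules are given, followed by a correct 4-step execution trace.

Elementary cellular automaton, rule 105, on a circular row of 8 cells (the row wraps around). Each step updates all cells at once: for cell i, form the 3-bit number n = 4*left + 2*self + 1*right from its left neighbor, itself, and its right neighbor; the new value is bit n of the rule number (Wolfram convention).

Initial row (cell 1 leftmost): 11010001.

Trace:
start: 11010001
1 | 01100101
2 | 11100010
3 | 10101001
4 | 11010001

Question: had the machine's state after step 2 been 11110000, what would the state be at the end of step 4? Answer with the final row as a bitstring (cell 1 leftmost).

00001111

state after step 2 := 11110000
3 | 10010110
4 | 00001111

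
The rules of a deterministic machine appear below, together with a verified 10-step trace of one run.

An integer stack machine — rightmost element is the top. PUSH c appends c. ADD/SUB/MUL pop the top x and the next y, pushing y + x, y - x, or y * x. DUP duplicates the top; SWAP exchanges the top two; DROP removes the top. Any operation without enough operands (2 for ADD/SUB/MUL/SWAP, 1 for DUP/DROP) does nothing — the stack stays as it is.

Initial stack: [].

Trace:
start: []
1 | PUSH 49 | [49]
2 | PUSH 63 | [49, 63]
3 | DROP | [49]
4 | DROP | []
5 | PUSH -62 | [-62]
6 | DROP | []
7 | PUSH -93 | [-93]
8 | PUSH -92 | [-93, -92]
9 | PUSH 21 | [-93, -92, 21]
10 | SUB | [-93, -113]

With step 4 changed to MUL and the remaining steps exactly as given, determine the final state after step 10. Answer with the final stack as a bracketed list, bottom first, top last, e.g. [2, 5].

[49, -93, -113]

(re-executing from step 4 with the substitution; state before step 4: [49])
4 | MUL | [49]
5 | PUSH -62 | [49, -62]
6 | DROP | [49]
7 | PUSH -93 | [49, -93]
8 | PUSH -92 | [49, -93, -92]
9 | PUSH 21 | [49, -93, -92, 21]
10 | SUB | [49, -93, -113]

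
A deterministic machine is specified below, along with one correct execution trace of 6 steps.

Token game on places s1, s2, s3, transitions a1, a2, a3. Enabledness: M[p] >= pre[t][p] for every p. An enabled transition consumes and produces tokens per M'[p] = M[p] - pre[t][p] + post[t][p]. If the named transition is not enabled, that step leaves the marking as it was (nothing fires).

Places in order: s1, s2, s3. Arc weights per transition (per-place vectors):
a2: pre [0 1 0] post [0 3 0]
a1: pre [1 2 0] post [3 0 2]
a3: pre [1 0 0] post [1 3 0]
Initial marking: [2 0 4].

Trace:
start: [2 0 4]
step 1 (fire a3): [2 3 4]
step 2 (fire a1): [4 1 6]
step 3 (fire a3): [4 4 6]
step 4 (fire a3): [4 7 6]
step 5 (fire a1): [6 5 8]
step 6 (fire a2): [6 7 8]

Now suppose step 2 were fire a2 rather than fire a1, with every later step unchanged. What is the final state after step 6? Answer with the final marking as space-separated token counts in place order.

(re-executing from step 2 with the substitution; state before step 2: [2 3 4])
step 2 (fire a2): [2 5 4]
step 3 (fire a3): [2 8 4]
step 4 (fire a3): [2 11 4]
step 5 (fire a1): [4 9 6]
step 6 (fire a2): [4 11 6]

4 11 6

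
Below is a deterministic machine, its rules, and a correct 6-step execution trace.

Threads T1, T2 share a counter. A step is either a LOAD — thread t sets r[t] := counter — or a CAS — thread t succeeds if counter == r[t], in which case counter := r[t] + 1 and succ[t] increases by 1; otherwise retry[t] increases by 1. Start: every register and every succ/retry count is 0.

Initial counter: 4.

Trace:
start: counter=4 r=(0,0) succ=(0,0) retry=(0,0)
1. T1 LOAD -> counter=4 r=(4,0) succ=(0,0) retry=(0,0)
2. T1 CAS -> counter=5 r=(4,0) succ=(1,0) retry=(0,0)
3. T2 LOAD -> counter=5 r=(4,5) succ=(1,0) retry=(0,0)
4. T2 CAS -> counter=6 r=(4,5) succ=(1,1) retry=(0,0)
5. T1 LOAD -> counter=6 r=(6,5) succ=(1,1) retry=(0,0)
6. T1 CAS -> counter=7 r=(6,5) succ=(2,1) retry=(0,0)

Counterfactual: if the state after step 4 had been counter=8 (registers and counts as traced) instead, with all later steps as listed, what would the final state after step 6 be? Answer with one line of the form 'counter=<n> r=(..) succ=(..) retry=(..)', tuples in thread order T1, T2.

state after step 4 := counter=8 r=(4,5) succ=(1,1) retry=(0,0)
5. T1 LOAD -> counter=8 r=(8,5) succ=(1,1) retry=(0,0)
6. T1 CAS -> counter=9 r=(8,5) succ=(2,1) retry=(0,0)

counter=9 r=(8,5) succ=(2,1) retry=(0,0)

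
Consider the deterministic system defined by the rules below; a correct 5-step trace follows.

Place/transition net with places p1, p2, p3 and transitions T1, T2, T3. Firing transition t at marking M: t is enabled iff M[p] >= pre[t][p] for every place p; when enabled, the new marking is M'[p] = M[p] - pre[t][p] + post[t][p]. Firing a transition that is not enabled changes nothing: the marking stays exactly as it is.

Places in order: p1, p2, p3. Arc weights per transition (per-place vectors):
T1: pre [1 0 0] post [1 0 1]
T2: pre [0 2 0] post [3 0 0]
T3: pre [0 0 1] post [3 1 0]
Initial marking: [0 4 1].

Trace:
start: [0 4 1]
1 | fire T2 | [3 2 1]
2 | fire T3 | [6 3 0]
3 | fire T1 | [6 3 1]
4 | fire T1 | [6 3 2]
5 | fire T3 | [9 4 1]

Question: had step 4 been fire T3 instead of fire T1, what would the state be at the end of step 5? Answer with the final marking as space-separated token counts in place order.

(re-executing from step 4 with the substitution; state before step 4: [6 3 1])
4 | fire T3 | [9 4 0]
5 | fire T3 | [9 4 0]

9 4 0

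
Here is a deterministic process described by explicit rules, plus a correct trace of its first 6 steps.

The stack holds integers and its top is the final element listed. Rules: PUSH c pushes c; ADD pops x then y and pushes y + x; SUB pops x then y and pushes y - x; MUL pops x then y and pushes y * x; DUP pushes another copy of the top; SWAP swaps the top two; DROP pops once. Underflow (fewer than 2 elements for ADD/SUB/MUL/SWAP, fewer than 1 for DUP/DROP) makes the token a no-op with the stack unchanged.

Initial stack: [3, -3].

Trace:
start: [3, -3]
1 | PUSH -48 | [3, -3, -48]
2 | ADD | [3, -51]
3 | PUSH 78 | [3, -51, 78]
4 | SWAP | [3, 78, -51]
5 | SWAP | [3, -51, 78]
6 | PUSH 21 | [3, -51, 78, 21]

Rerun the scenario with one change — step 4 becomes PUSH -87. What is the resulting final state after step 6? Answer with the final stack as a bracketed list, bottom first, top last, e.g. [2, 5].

[3, -51, -87, 78, 21]

(re-executing from step 4 with the substitution; state before step 4: [3, -51, 78])
4 | PUSH -87 | [3, -51, 78, -87]
5 | SWAP | [3, -51, -87, 78]
6 | PUSH 21 | [3, -51, -87, 78, 21]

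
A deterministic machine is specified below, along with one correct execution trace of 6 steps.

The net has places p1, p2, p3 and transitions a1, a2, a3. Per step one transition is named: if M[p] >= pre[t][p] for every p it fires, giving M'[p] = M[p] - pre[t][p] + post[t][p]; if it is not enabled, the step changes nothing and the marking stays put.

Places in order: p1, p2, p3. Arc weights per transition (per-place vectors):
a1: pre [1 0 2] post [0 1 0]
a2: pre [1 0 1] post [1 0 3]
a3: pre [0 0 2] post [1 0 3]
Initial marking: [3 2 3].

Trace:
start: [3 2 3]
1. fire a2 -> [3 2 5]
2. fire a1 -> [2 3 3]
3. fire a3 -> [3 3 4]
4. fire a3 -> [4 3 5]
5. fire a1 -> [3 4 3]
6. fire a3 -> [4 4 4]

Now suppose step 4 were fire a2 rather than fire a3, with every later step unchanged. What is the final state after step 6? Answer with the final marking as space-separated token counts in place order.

3 4 5

(re-executing from step 4 with the substitution; state before step 4: [3 3 4])
4. fire a2 -> [3 3 6]
5. fire a1 -> [2 4 4]
6. fire a3 -> [3 4 5]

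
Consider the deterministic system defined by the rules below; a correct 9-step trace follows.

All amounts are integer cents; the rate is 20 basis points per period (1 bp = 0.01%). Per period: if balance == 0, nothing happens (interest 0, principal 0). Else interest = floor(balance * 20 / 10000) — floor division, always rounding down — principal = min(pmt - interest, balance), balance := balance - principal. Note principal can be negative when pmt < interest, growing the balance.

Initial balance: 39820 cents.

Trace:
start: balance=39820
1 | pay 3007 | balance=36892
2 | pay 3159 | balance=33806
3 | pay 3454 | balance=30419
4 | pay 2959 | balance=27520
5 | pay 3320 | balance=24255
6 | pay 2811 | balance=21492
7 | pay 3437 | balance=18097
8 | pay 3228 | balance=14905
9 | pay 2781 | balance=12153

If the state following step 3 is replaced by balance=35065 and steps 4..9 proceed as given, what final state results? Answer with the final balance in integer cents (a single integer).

state after step 3 := balance=35065
4 | pay 2959 | balance=32176
5 | pay 3320 | balance=28920
6 | pay 2811 | balance=26166
7 | pay 3437 | balance=22781
8 | pay 3228 | balance=19598
9 | pay 2781 | balance=16856

16856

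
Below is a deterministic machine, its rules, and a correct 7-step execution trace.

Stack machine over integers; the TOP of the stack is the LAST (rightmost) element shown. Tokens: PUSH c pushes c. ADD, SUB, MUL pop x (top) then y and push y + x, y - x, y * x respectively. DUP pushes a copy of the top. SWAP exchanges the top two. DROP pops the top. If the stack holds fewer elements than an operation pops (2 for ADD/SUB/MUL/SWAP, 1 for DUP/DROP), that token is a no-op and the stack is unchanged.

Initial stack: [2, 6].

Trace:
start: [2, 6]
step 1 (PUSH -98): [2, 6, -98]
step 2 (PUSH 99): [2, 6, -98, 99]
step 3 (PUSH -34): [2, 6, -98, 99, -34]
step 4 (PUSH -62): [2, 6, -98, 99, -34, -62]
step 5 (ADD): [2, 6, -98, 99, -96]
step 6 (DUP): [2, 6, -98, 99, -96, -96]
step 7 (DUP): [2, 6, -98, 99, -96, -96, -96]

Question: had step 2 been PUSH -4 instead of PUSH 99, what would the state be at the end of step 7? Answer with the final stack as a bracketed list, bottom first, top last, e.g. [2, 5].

(re-executing from step 2 with the substitution; state before step 2: [2, 6, -98])
step 2 (PUSH -4): [2, 6, -98, -4]
step 3 (PUSH -34): [2, 6, -98, -4, -34]
step 4 (PUSH -62): [2, 6, -98, -4, -34, -62]
step 5 (ADD): [2, 6, -98, -4, -96]
step 6 (DUP): [2, 6, -98, -4, -96, -96]
step 7 (DUP): [2, 6, -98, -4, -96, -96, -96]

[2, 6, -98, -4, -96, -96, -96]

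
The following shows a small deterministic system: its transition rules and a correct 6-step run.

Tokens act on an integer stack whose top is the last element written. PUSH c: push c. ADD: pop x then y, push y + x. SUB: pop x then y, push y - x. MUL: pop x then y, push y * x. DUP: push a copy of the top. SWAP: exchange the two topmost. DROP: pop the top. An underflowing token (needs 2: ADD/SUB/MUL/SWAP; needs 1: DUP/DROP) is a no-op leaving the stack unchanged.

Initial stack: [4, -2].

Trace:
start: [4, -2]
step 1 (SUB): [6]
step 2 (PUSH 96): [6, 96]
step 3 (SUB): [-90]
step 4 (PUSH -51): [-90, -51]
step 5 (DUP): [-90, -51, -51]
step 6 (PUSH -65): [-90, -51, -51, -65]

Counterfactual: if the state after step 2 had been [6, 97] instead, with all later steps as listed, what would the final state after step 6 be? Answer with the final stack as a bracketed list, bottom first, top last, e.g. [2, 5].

state after step 2 := [6, 97]
step 3 (SUB): [-91]
step 4 (PUSH -51): [-91, -51]
step 5 (DUP): [-91, -51, -51]
step 6 (PUSH -65): [-91, -51, -51, -65]

[-91, -51, -51, -65]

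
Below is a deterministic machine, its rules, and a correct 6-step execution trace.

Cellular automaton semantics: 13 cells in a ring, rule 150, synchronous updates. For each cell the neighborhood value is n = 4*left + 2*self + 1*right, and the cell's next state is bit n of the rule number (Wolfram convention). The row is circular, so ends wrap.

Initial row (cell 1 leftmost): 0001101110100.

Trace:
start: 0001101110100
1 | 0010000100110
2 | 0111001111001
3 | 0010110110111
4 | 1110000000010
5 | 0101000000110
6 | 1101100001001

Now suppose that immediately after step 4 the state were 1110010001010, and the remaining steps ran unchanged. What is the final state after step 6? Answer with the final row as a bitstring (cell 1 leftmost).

1100110000011

state after step 4 := 1110010001010
5 | 0101111011010
6 | 1100110000011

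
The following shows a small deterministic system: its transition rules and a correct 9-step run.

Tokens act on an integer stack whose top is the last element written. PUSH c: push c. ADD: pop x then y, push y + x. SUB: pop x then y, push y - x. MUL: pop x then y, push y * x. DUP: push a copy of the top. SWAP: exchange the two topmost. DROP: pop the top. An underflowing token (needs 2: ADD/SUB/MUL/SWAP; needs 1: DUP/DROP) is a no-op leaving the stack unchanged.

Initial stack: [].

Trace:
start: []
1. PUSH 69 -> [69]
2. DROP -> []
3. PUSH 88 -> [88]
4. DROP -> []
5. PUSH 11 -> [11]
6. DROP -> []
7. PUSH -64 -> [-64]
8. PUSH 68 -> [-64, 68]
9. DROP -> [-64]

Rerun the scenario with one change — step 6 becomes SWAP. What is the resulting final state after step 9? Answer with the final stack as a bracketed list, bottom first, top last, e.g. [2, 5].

[11, -64]

(re-executing from step 6 with the substitution; state before step 6: [11])
6. SWAP -> [11]
7. PUSH -64 -> [11, -64]
8. PUSH 68 -> [11, -64, 68]
9. DROP -> [11, -64]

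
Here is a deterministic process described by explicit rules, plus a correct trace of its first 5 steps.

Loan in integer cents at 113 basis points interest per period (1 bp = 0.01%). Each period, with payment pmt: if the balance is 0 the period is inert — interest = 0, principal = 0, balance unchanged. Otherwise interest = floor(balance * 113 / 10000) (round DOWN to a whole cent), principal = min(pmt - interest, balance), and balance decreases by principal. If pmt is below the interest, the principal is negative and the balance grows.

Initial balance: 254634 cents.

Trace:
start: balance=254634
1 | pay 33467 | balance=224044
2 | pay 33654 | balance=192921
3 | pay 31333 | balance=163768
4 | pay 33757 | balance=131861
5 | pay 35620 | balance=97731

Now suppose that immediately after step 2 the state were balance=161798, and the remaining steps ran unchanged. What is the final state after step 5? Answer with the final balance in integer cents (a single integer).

65540

state after step 2 := balance=161798
3 | pay 31333 | balance=132293
4 | pay 33757 | balance=100030
5 | pay 35620 | balance=65540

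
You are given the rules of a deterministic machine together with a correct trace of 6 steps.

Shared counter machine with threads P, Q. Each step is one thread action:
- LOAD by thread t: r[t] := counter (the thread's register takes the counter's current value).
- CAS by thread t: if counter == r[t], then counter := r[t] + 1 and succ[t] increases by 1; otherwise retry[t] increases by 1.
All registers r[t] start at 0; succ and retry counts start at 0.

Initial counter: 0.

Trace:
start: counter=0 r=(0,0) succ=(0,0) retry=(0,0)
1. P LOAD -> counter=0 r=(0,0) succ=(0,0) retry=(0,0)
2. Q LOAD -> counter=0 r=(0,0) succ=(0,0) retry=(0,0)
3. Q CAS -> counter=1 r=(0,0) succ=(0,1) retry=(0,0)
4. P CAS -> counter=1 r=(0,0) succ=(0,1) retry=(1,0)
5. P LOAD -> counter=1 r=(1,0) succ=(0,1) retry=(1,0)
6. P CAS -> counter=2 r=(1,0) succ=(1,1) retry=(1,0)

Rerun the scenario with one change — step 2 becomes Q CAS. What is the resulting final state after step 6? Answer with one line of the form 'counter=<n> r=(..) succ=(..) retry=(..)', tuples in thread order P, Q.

(re-executing from step 2 with the substitution; state before step 2: counter=0 r=(0,0) succ=(0,0) retry=(0,0))
2. Q CAS -> counter=1 r=(0,0) succ=(0,1) retry=(0,0)
3. Q CAS -> counter=1 r=(0,0) succ=(0,1) retry=(0,1)
4. P CAS -> counter=1 r=(0,0) succ=(0,1) retry=(1,1)
5. P LOAD -> counter=1 r=(1,0) succ=(0,1) retry=(1,1)
6. P CAS -> counter=2 r=(1,0) succ=(1,1) retry=(1,1)

counter=2 r=(1,0) succ=(1,1) retry=(1,1)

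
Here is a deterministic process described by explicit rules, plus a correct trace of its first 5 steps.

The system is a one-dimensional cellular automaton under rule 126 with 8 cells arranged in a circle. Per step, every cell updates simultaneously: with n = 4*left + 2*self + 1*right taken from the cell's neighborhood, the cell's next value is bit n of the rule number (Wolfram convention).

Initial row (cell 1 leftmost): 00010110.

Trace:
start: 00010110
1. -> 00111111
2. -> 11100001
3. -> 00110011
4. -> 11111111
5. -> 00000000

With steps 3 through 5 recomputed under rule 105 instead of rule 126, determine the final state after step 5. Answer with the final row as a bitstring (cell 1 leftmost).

11010010

(re-executing steps 3..5 under rule 105; state before step 3: 11100001)
3. -> 00101101
4. -> 00011110
5. -> 11010010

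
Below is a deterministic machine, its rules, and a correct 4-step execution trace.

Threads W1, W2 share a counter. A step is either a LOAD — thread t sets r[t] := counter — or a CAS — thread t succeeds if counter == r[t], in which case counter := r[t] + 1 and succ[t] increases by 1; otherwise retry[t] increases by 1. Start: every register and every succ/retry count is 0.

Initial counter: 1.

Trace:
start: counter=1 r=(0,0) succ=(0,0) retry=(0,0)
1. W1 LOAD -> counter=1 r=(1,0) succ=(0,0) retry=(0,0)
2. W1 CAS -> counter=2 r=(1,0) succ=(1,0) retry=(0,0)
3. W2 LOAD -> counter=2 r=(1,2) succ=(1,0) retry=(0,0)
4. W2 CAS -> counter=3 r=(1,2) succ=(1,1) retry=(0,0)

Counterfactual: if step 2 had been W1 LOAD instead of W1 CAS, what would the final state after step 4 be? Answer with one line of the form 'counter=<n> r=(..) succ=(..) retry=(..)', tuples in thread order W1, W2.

(re-executing from step 2 with the substitution; state before step 2: counter=1 r=(1,0) succ=(0,0) retry=(0,0))
2. W1 LOAD -> counter=1 r=(1,0) succ=(0,0) retry=(0,0)
3. W2 LOAD -> counter=1 r=(1,1) succ=(0,0) retry=(0,0)
4. W2 CAS -> counter=2 r=(1,1) succ=(0,1) retry=(0,0)

counter=2 r=(1,1) succ=(0,1) retry=(0,0)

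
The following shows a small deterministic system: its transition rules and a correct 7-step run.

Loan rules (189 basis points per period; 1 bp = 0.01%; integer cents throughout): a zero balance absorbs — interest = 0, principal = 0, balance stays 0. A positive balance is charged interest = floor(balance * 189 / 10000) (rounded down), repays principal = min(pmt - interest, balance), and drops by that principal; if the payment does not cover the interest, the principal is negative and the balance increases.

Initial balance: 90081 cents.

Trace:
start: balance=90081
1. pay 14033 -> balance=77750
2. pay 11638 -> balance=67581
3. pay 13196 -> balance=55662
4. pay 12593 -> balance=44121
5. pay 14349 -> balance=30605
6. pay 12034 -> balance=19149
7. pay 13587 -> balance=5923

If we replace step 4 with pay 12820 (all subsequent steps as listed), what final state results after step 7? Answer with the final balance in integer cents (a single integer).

5684

(re-executing from step 4 with the substitution; state before step 4: balance=55662)
4. pay 12820 -> balance=43894
5. pay 14349 -> balance=30374
6. pay 12034 -> balance=18914
7. pay 13587 -> balance=5684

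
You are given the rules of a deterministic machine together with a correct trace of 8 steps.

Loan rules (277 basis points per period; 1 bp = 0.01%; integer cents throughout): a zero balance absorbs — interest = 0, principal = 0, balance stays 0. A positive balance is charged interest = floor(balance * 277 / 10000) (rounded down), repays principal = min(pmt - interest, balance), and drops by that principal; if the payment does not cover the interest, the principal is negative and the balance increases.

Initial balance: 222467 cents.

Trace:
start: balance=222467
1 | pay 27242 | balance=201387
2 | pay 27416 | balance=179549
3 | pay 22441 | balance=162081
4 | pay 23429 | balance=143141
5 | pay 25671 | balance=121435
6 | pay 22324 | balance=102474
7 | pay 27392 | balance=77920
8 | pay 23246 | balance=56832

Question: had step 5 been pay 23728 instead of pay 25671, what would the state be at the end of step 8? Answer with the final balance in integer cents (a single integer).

(re-executing from step 5 with the substitution; state before step 5: balance=143141)
5 | pay 23728 | balance=123378
6 | pay 22324 | balance=104471
7 | pay 27392 | balance=79972
8 | pay 23246 | balance=58941

58941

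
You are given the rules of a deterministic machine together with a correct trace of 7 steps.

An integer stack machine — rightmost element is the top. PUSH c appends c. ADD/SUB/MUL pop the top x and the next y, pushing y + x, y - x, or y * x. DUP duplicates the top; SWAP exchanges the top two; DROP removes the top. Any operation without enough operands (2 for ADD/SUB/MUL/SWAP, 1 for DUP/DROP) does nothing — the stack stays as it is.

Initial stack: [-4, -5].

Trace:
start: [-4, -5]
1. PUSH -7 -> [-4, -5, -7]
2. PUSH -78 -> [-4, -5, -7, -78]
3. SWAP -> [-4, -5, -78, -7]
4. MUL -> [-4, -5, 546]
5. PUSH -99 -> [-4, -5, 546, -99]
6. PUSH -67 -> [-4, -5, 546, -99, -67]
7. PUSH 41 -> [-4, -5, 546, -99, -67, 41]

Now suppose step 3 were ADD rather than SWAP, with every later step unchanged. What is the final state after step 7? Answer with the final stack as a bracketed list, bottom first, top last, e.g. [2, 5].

(re-executing from step 3 with the substitution; state before step 3: [-4, -5, -7, -78])
3. ADD -> [-4, -5, -85]
4. MUL -> [-4, 425]
5. PUSH -99 -> [-4, 425, -99]
6. PUSH -67 -> [-4, 425, -99, -67]
7. PUSH 41 -> [-4, 425, -99, -67, 41]

[-4, 425, -99, -67, 41]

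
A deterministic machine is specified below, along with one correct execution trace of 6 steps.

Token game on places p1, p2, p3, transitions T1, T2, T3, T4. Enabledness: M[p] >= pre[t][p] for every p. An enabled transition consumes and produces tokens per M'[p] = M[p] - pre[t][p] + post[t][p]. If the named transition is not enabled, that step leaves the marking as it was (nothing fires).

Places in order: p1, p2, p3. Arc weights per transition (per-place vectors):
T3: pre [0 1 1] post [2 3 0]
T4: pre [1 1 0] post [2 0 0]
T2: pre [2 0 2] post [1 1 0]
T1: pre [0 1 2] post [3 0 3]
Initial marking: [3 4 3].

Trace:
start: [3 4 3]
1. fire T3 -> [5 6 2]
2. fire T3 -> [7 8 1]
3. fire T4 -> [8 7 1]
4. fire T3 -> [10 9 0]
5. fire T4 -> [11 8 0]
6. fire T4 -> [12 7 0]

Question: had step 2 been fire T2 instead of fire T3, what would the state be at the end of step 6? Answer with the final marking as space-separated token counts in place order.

(re-executing from step 2 with the substitution; state before step 2: [5 6 2])
2. fire T2 -> [4 7 0]
3. fire T4 -> [5 6 0]
4. fire T3 -> [5 6 0]
5. fire T4 -> [6 5 0]
6. fire T4 -> [7 4 0]

7 4 0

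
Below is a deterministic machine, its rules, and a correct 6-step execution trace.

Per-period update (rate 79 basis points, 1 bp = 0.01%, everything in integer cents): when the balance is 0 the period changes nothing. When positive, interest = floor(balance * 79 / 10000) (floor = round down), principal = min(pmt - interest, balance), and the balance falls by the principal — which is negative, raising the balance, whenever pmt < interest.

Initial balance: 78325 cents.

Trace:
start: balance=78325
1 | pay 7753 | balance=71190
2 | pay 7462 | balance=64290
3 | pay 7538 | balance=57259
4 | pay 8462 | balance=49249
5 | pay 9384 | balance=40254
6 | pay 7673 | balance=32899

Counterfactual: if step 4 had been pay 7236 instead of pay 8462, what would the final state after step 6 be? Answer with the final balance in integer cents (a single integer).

(re-executing from step 4 with the substitution; state before step 4: balance=57259)
4 | pay 7236 | balance=50475
5 | pay 9384 | balance=41489
6 | pay 7673 | balance=34143

34143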